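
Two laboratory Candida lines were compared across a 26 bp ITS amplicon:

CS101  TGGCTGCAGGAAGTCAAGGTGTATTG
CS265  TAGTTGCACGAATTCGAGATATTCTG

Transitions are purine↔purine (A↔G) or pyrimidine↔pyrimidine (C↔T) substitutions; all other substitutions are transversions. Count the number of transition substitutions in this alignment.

6

The sequences differ at positions 2 (G/A, transition), 4 (C/T, transition), 9 (G/C, transversion), 13 (G/T, transversion), 16 (A/G, transition), 19 (G/A, transition), 21 (G/A, transition), 23 (A/T, transversion), 24 (T/C, transition).
Of the 9 differences, 6 transitions and 3 transversions, so the answer is 6.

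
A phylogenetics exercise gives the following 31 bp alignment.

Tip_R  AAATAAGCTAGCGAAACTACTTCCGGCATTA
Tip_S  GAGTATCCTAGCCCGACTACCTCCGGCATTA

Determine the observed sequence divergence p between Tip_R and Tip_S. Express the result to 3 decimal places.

Differing sites — 1:A/G; 3:A/G; 6:A/T; 7:G/C; 13:G/C; 14:A/C; 15:A/G; 21:T/C.
There are 8 differences over 31 sites, so p = 8/31 = 0.258.

0.258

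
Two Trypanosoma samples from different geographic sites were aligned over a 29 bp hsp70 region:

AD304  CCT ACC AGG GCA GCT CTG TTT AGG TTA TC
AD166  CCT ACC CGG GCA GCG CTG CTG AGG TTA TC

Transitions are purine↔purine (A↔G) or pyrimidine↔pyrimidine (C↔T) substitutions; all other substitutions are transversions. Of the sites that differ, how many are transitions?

Differing sites — 7:A/C (Tv); 15:T/G (Tv); 19:T/C (Ti); 21:T/G (Tv).
Of the 4 differences, 1 transition and 3 transversions, so the answer is 1.

1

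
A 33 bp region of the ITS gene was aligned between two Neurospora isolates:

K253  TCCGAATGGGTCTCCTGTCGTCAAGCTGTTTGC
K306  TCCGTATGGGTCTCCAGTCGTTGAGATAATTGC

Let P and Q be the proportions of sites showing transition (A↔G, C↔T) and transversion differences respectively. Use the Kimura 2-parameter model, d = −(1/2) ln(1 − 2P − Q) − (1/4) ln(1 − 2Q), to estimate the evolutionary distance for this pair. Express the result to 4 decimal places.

Differing sites — 5:A/T (Tv); 16:T/A (Tv); 22:C/T (Ti); 23:A/G (Ti); 26:C/A (Tv); 28:G/A (Ti); 29:T/A (Tv).
Of the 7 differences, 3 transitions and 4 transversions over 33 sites: P = 3/33 = 0.090909, Q = 4/33 = 0.121212.
d = −0.5·ln(0.696970) − 0.25·ln(0.757576) = −0.5·(-0.361013) − 0.25·(-0.277631) = 0.2499.

0.2499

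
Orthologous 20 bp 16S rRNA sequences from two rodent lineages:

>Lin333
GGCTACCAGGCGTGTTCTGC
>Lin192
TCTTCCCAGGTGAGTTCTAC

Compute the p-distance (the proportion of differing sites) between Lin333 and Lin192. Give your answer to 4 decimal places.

0.3500

The sequences differ at positions 1 (G/T), 2 (G/C), 3 (C/T), 5 (A/C), 11 (C/T), 13 (T/A), 19 (G/A).
There are 7 differences over 20 sites, so p = 7/20 = 0.3500.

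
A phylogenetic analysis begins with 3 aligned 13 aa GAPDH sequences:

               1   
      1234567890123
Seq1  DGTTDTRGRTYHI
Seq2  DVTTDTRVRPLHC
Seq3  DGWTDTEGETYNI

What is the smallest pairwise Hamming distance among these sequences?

4

Pairwise Hamming distances:
  Seq1 vs Seq2: 5
  Seq1 vs Seq3: 4
  Seq2 vs Seq3: 9
The smallest is 4, between Seq1 and Seq3.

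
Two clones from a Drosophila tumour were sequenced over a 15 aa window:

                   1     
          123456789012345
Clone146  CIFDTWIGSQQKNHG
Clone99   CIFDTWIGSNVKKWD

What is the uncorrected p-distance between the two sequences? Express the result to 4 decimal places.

0.3333

Mismatches occur at site 10 (Q↔N), site 11 (Q↔V), site 13 (N↔K), site 14 (H↔W), site 15 (G↔D).
There are 5 differences over 15 sites, so p = 5/15 = 0.3333.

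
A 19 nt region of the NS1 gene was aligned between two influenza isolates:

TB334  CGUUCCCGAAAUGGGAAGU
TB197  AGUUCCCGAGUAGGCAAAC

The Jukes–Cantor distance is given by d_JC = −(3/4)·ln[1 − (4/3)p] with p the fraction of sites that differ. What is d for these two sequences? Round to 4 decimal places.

0.5068

Differing sites — 1:C/A; 10:A/G; 11:A/U; 12:U/A; 15:G/C; 18:G/A; 19:U/C.
p = 7/19 = 0.368421.
d = −0.75 · ln(1 − (4/3)·0.368421) = −0.75 · ln(0.508772) = −0.75 · (-0.675755) = 0.5068.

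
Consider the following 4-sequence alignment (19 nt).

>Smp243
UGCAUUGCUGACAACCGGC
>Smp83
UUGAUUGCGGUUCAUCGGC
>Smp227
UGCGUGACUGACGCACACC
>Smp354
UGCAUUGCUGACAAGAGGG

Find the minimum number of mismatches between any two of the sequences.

3

Pairwise Hamming distances:
  Smp243 vs Smp83: 7
  Smp243 vs Smp227: 8
  Smp243 vs Smp354: 3
  Smp83 vs Smp227: 13
  Smp83 vs Smp354: 9
  Smp227 vs Smp354: 10
The smallest is 3, between Smp243 and Smp354.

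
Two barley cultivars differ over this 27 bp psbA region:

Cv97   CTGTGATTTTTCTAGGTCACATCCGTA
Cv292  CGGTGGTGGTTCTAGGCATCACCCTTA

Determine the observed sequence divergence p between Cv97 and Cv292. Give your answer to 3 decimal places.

Mismatches occur at site 2 (T/G), site 6 (A/G), site 8 (T/G), site 9 (T/G), site 17 (T/C), site 18 (C/A), site 19 (A/T), site 22 (T/C), site 25 (G/T).
There are 9 differences over 27 sites, so p = 9/27 = 0.333.

0.333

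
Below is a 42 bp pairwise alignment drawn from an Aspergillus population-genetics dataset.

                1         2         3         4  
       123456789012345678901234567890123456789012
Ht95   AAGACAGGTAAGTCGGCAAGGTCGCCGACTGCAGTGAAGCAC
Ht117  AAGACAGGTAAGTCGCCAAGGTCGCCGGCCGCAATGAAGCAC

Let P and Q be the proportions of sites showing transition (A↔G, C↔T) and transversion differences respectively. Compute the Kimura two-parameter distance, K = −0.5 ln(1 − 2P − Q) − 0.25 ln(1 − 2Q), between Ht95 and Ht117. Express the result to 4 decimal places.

Mismatches occur at site 16 (G/C, transversion), site 28 (A/G, transition), site 30 (T/C, transition), site 34 (G/A, transition).
Of the 4 differences, 3 transitions and 1 transversion over 42 sites: P = 3/42 = 0.071429, Q = 1/42 = 0.023810.
d = −0.5·ln(0.833332) − 0.25·ln(0.952380) = −0.5·(-0.182323) − 0.25·(-0.048791) = 0.1034.

0.1034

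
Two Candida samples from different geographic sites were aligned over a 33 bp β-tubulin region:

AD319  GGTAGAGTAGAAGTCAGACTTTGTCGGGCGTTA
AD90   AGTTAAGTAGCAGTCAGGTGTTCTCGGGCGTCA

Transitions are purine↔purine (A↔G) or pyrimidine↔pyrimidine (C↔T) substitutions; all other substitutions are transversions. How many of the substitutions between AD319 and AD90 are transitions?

Mismatches occur at site 1 (G↔A, transition), site 4 (A↔T, transversion), site 5 (G↔A, transition), site 11 (A↔C, transversion), site 18 (A↔G, transition), site 19 (C↔T, transition), site 20 (T↔G, transversion), site 23 (G↔C, transversion), site 32 (T↔C, transition).
Of the 9 differences, 5 transitions and 4 transversions, so the answer is 5.

5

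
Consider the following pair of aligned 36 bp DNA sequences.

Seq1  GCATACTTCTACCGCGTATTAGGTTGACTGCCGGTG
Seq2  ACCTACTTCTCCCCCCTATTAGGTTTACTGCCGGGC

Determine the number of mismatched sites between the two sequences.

8

The sequences differ at positions 1 (G/A), 3 (A/C), 11 (A/C), 14 (G/C), 16 (G/C), 26 (G/T), 35 (T/G), 36 (G/C).
That gives 8 mismatches out of 36 aligned sites, so the Hamming distance is 8.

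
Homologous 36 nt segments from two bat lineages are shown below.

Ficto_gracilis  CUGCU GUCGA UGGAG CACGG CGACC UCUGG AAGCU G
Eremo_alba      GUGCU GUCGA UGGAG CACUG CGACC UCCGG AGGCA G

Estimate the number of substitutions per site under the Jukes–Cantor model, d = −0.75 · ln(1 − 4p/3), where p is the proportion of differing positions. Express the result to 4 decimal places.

Differing sites — 1:C/G; 19:G/U; 28:U/C; 32:A/G; 35:U/A.
p = 5/36 = 0.138889.
d = −0.75 · ln(1 − (4/3)·0.138889) = −0.75 · ln(0.814815) = −0.75 · (-0.204794) = 0.1536.

0.1536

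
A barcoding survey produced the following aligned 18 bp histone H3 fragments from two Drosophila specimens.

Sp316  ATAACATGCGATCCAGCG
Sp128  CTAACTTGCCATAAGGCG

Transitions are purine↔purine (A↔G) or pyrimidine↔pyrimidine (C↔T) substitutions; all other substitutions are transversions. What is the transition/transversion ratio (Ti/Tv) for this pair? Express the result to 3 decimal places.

0.200

Differing sites — 1:A/C (Tv); 6:A/T (Tv); 10:G/C (Tv); 13:C/A (Tv); 14:C/A (Tv); 15:A/G (Ti).
Of the 6 differences, 1 transition and 5 transversions, so Ti/Tv = 1/5 = 0.200.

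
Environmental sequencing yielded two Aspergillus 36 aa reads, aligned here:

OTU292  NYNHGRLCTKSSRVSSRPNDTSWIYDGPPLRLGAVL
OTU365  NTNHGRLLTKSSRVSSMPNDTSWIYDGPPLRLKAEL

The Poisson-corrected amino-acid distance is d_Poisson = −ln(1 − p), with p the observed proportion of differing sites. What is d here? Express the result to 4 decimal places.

0.1495

The sequences differ at positions 2 (Y/T), 8 (C/L), 17 (R/M), 33 (G/K), 35 (V/E).
p = 5/36 = 0.138889.
d = −ln(1 − 0.138889) = −ln(0.861111) = 0.1495.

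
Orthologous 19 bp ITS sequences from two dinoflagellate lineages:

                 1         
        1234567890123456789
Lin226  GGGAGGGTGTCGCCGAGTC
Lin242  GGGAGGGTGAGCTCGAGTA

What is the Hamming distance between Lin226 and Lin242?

5

Mismatches occur at site 10 (T↔A), site 11 (C↔G), site 12 (G↔C), site 13 (C↔T), site 19 (C↔A).
That gives 5 mismatches out of 19 aligned sites, so the Hamming distance is 5.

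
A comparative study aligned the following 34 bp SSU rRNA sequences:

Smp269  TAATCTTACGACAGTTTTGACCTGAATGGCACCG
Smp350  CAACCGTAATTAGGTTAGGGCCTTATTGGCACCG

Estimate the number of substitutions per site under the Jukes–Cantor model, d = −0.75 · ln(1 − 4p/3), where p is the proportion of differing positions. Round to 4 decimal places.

The sequences differ at positions 1 (T/C), 4 (T/C), 6 (T/G), 9 (C/A), 10 (G/T), 11 (A/T), 12 (C/A), 13 (A/G), 17 (T/A), 18 (T/G), 20 (A/G), 24 (G/T), 26 (A/T).
p = 13/34 = 0.382353.
d = −0.75 · ln(1 − (4/3)·0.382353) = −0.75 · ln(0.490196) = −0.75 · (-0.712950) = 0.5347.

0.5347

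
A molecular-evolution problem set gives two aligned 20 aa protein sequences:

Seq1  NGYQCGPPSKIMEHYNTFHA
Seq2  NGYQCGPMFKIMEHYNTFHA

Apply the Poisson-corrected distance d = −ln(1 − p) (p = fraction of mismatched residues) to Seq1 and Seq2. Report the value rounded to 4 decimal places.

Mismatches occur at site 8 (P→M), site 9 (S→F).
p = 2/20 = 0.100000.
d = −ln(1 − 0.100000) = −ln(0.900000) = 0.1054.

0.1054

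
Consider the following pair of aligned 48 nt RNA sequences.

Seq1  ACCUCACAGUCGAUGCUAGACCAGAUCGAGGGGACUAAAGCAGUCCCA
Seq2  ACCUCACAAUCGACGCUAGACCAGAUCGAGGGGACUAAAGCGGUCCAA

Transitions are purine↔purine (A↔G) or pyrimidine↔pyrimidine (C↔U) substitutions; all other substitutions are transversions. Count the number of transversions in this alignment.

Mismatches occur at site 9 (G→A, transition), site 14 (U→C, transition), site 42 (A→G, transition), site 47 (C→A, transversion).
Of the 4 differences, 3 transitions and 1 transversion, so the answer is 1.

1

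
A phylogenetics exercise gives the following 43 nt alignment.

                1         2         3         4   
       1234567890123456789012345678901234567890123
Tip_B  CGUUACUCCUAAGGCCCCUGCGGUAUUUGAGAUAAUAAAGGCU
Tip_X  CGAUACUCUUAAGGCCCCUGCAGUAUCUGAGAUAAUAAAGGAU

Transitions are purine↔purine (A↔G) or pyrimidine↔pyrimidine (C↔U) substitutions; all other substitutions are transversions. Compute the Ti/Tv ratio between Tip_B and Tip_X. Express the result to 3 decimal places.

1.500

The sequences differ at positions 3 (U/A, transversion), 9 (C/U, transition), 22 (G/A, transition), 27 (U/C, transition), 42 (C/A, transversion).
Of the 5 differences, 3 transitions and 2 transversions, so Ti/Tv = 3/2 = 1.500.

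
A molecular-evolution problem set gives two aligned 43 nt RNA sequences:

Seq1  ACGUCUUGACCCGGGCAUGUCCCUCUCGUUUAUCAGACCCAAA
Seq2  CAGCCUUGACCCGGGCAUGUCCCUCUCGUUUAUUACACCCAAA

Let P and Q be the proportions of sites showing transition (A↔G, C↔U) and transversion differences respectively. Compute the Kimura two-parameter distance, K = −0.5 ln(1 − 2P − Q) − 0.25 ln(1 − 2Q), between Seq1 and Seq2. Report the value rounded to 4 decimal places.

0.1264

Differing sites — 1:A/C (Tv); 2:C/A (Tv); 4:U/C (Ti); 34:C/U (Ti); 36:G/C (Tv).
Of the 5 differences, 2 transitions and 3 transversions over 43 sites: P = 2/43 = 0.046512, Q = 3/43 = 0.069767.
d = −0.5·ln(0.837209) − 0.25·ln(0.860466) = −0.5·(-0.177682) − 0.25·(-0.150281) = 0.1264.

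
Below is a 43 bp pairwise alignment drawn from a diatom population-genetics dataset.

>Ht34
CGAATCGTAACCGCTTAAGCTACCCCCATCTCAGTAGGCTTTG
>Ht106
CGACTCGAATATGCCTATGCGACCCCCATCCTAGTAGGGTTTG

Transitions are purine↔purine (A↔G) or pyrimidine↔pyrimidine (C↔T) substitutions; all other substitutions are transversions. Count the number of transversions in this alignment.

The sequences differ at positions 4 (A/C, transversion), 8 (T/A, transversion), 10 (A/T, transversion), 11 (C/A, transversion), 12 (C/T, transition), 15 (T/C, transition), 18 (A/T, transversion), 21 (T/G, transversion), 31 (T/C, transition), 32 (C/T, transition), 39 (C/G, transversion).
Of the 11 differences, 4 transitions and 7 transversions, so the answer is 7.

7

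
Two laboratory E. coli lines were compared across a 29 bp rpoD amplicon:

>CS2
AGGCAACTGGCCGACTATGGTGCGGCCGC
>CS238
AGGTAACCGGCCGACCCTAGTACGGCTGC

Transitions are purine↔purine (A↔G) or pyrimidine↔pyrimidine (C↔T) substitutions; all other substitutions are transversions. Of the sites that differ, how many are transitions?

6

The sequences differ at positions 4 (C/T, transition), 8 (T/C, transition), 16 (T/C, transition), 17 (A/C, transversion), 19 (G/A, transition), 22 (G/A, transition), 27 (C/T, transition).
Of the 7 differences, 6 transitions and 1 transversion, so the answer is 6.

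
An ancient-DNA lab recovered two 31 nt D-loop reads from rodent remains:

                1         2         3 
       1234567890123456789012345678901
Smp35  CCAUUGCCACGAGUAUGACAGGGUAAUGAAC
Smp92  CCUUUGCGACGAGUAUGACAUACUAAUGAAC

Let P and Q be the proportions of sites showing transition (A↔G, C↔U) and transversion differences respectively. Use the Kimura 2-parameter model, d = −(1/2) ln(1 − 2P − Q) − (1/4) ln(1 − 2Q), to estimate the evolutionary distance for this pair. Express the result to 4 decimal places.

Differing sites — 3:A/U (Tv); 8:C/G (Tv); 21:G/U (Tv); 22:G/A (Ti); 23:G/C (Tv).
Of the 5 differences, 1 transition and 4 transversions over 31 sites: P = 1/31 = 0.032258, Q = 4/31 = 0.129032.
d = −0.5·ln(0.806452) − 0.25·ln(0.741936) = −0.5·(-0.215111) − 0.25·(-0.298492) = 0.1822.

0.1822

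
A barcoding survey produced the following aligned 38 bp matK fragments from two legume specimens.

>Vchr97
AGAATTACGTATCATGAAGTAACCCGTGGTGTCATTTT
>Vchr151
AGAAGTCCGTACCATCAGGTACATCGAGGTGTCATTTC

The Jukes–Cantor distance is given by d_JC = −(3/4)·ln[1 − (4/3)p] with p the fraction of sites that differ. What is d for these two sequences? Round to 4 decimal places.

0.3241

Mismatches occur at site 5 (T/G), site 7 (A/C), site 12 (T/C), site 16 (G/C), site 18 (A/G), site 22 (A/C), site 23 (C/A), site 24 (C/T), site 27 (T/A), site 38 (T/C).
p = 10/38 = 0.263158.
d = −0.75 · ln(1 − (4/3)·0.263158) = −0.75 · ln(0.649123) = −0.75 · (-0.432133) = 0.3241.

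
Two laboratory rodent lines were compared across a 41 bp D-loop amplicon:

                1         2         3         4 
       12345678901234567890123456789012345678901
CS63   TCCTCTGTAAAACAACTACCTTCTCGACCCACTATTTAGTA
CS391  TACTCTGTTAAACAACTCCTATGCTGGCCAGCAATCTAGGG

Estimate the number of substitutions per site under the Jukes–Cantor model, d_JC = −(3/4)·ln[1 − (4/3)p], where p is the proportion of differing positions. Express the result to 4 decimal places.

0.5018

Mismatches occur at site 2 (C→A), site 9 (A→T), site 18 (A→C), site 20 (C→T), site 21 (T→A), site 23 (C→G), site 24 (T→C), site 25 (C→T), site 27 (A→G), site 30 (C→A), site 31 (A→G), site 33 (T→A), site 36 (T→C), site 40 (T→G), site 41 (A→G).
p = 15/41 = 0.365854.
d = −0.75 · ln(1 − (4/3)·0.365854) = −0.75 · ln(0.512195) = −0.75 · (-0.669050) = 0.5018.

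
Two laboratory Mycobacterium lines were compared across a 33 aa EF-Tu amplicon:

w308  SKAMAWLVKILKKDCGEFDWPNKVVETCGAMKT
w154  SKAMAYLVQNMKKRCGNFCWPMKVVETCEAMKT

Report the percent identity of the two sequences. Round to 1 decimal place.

72.7%

Mismatches occur at site 6 (W→Y), site 9 (K→Q), site 10 (I→N), site 11 (L→M), site 14 (D→R), site 17 (E→N), site 19 (D→C), site 22 (N→M), site 29 (G→E).
24 of the 33 sites match, so the percent identity is 24/33 × 100 = 72.7%.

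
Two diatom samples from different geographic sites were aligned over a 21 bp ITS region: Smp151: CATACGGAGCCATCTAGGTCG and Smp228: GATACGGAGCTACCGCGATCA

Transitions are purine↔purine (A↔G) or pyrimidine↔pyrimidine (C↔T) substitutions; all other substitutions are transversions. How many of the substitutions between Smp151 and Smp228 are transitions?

Differing sites — 1:C/G (Tv); 11:C/T (Ti); 13:T/C (Ti); 15:T/G (Tv); 16:A/C (Tv); 18:G/A (Ti); 21:G/A (Ti).
Of the 7 differences, 4 transitions and 3 transversions, so the answer is 4.

4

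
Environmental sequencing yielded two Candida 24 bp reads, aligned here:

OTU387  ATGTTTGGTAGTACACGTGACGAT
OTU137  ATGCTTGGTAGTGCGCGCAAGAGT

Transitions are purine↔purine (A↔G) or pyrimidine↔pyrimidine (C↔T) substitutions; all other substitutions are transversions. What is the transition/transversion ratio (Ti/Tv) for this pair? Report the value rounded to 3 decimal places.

7.000

The sequences differ at positions 4 (T/C, transition), 13 (A/G, transition), 15 (A/G, transition), 18 (T/C, transition), 19 (G/A, transition), 21 (C/G, transversion), 22 (G/A, transition), 23 (A/G, transition).
Of the 8 differences, 7 transitions and 1 transversion, so Ti/Tv = 7/1 = 7.000.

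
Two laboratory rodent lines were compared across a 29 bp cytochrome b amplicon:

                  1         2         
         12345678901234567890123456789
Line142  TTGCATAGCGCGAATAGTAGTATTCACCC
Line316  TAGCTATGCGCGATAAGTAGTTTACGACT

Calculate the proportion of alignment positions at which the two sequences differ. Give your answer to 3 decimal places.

Mismatches occur at site 2 (T↔A), site 5 (A↔T), site 6 (T↔A), site 7 (A↔T), site 14 (A↔T), site 15 (T↔A), site 22 (A↔T), site 24 (T↔A), site 26 (A↔G), site 27 (C↔A), site 29 (C↔T).
There are 11 differences over 29 sites, so p = 11/29 = 0.379.

0.379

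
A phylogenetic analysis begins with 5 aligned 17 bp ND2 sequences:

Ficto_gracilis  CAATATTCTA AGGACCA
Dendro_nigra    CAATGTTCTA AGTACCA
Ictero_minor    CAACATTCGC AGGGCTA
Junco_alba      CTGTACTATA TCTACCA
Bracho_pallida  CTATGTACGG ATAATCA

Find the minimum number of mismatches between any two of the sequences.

Pairwise Hamming distances:
  Ficto_gracilis vs Dendro_nigra: 2
  Ficto_gracilis vs Ictero_minor: 5
  Ficto_gracilis vs Junco_alba: 7
  Ficto_gracilis vs Bracho_pallida: 8
  Dendro_nigra vs Ictero_minor: 7
  Dendro_nigra vs Junco_alba: 7
  Dendro_nigra vs Bracho_pallida: 7
  Ictero_minor vs Junco_alba: 12
  Ictero_minor vs Bracho_pallida: 10
  Junco_alba vs Bracho_pallida: 11
The smallest is 2, between Ficto_gracilis and Dendro_nigra.

2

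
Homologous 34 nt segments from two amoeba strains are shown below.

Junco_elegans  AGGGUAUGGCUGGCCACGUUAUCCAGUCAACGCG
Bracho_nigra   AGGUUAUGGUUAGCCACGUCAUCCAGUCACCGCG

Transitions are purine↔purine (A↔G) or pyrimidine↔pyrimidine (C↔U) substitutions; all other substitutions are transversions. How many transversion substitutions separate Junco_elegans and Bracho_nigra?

2

Differing sites — 4:G/U (Tv); 10:C/U (Ti); 12:G/A (Ti); 20:U/C (Ti); 30:A/C (Tv).
Of the 5 differences, 3 transitions and 2 transversions, so the answer is 2.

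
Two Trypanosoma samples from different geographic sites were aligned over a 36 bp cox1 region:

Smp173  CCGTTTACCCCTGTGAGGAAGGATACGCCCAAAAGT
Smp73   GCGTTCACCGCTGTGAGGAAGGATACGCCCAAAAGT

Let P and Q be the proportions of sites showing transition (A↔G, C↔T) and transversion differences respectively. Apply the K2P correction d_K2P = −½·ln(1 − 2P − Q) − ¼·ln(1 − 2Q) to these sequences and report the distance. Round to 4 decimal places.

Differing sites — 1:C/G (Tv); 6:T/C (Ti); 10:C/G (Tv).
Of the 3 differences, 1 transition and 2 transversions over 36 sites: P = 1/36 = 0.027778, Q = 2/36 = 0.055556.
d = −0.5·ln(0.888888) − 0.25·ln(0.888888) = −0.5·(-0.117784) − 0.25·(-0.117784) = 0.0883.

0.0883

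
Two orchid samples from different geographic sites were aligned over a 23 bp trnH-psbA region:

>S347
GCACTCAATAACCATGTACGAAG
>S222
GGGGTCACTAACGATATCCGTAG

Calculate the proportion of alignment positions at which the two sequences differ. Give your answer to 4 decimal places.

Differing sites — 2:C/G; 3:A/G; 4:C/G; 8:A/C; 13:C/G; 16:G/A; 18:A/C; 21:A/T.
There are 8 differences over 23 sites, so p = 8/23 = 0.3478.

0.3478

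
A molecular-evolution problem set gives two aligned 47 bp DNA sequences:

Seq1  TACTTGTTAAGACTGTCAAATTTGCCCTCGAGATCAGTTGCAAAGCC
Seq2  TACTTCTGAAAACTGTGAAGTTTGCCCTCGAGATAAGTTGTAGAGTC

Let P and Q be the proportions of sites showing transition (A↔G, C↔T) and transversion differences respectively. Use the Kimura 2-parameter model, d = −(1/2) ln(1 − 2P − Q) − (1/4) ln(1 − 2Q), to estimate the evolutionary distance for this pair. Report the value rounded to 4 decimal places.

0.2235

The sequences differ at positions 6 (G/C, transversion), 8 (T/G, transversion), 11 (G/A, transition), 17 (C/G, transversion), 20 (A/G, transition), 35 (C/A, transversion), 41 (C/T, transition), 43 (A/G, transition), 46 (C/T, transition).
Of the 9 differences, 5 transitions and 4 transversions over 47 sites: P = 5/47 = 0.106383, Q = 4/47 = 0.085106.
d = −0.5·ln(0.702128) − 0.25·ln(0.829788) = −0.5·(-0.353640) − 0.25·(-0.186585) = 0.2235.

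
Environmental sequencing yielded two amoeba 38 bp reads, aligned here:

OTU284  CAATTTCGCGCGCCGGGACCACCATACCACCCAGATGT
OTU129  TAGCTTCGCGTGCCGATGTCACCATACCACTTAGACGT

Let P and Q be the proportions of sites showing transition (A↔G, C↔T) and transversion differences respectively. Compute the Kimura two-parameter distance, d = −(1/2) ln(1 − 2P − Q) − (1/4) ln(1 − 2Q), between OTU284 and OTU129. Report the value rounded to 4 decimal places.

0.4157

Mismatches occur at site 1 (C/T, transition), site 3 (A/G, transition), site 4 (T/C, transition), site 11 (C/T, transition), site 16 (G/A, transition), site 17 (G/T, transversion), site 18 (A/G, transition), site 19 (C/T, transition), site 31 (C/T, transition), site 32 (C/T, transition), site 36 (T/C, transition).
Of the 11 differences, 10 transitions and 1 transversion over 38 sites: P = 10/38 = 0.263158, Q = 1/38 = 0.026316.
d = −0.5·ln(0.447368) − 0.25·ln(0.947368) = −0.5·(-0.804374) − 0.25·(-0.054068) = 0.4157.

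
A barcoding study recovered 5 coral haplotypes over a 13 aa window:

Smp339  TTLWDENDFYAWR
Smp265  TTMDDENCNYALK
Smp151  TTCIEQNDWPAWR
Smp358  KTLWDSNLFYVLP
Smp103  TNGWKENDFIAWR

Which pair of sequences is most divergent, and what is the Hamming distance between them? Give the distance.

Pairwise Hamming distances:
  Smp339 vs Smp265: 6
  Smp339 vs Smp151: 6
  Smp339 vs Smp358: 6
  Smp339 vs Smp103: 4
  Smp265 vs Smp151: 9
  Smp265 vs Smp358: 8
  Smp265 vs Smp103: 9
  Smp151 vs Smp358: 11
  Smp151 vs Smp103: 7
  Smp358 vs Smp103: 10
The largest is 11, between Smp151 and Smp358.

11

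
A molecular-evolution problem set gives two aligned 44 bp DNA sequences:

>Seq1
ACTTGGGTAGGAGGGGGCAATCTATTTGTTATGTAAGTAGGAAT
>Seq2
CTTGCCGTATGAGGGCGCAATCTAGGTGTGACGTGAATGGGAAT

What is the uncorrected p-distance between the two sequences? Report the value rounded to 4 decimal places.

0.3182

The sequences differ at positions 1 (A/C), 2 (C/T), 4 (T/G), 5 (G/C), 6 (G/C), 10 (G/T), 16 (G/C), 25 (T/G), 26 (T/G), 30 (T/G), 32 (T/C), 35 (A/G), 37 (G/A), 39 (A/G).
There are 14 differences over 44 sites, so p = 14/44 = 0.3182.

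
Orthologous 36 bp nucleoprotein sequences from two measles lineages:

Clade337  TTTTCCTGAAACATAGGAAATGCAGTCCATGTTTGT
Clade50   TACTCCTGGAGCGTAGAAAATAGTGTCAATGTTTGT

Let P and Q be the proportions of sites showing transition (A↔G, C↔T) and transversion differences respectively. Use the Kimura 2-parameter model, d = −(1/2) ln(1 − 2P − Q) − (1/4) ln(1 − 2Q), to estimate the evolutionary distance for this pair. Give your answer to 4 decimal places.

Mismatches occur at site 2 (T/A, transversion), site 3 (T/C, transition), site 9 (A/G, transition), site 11 (A/G, transition), site 13 (A/G, transition), site 17 (G/A, transition), site 22 (G/A, transition), site 23 (C/G, transversion), site 24 (A/T, transversion), site 28 (C/A, transversion).
Of the 10 differences, 6 transitions and 4 transversions over 36 sites: P = 6/36 = 0.166667, Q = 4/36 = 0.111111.
d = −0.5·ln(0.555555) − 0.25·ln(0.777778) = −0.5·(-0.587788) − 0.25·(-0.251314) = 0.3567.

0.3567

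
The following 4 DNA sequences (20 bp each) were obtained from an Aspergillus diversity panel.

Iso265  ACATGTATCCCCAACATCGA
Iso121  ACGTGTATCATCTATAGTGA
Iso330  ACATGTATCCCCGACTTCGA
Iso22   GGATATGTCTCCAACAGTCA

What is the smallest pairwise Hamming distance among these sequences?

2

Pairwise Hamming distances:
  Iso265 vs Iso121: 7
  Iso265 vs Iso330: 2
  Iso265 vs Iso22: 8
  Iso121 vs Iso330: 8
  Iso121 vs Iso22: 10
  Iso330 vs Iso22: 10
The smallest is 2, between Iso265 and Iso330.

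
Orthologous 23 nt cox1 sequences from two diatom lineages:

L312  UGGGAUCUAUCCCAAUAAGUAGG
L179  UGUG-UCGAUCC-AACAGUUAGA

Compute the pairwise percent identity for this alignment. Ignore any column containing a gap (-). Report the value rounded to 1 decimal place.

Excluding the 2 gap columns leaves 21 comparable sites.
Mismatches occur at site 3 (G↔U), site 8 (U↔G), site 16 (U↔C), site 18 (A↔G), site 19 (G↔U), site 23 (G↔A).
15 of the 21 comparable sites match, so the percent identity is 15/21 × 100 = 71.4%.

71.4%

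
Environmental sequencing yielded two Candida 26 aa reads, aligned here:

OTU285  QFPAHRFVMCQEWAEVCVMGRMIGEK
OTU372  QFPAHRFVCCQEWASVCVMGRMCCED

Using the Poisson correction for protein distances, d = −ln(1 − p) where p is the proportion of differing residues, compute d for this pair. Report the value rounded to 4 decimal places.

0.2136

Mismatches occur at site 9 (M→C), site 15 (E→S), site 23 (I→C), site 24 (G→C), site 26 (K→D).
p = 5/26 = 0.192308.
d = −ln(1 − 0.192308) = −ln(0.807692) = 0.2136.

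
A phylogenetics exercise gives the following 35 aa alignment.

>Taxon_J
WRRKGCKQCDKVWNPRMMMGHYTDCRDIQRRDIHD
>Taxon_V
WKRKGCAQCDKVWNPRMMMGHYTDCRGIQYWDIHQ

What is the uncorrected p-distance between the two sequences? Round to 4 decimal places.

Differing sites — 2:R/K; 7:K/A; 27:D/G; 30:R/Y; 31:R/W; 35:D/Q.
There are 6 differences over 35 sites, so p = 6/35 = 0.1714.

0.1714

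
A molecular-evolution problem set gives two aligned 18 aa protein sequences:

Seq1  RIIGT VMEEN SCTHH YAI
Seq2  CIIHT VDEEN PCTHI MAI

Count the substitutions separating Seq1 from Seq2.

The sequences differ at positions 1 (R/C), 4 (G/H), 7 (M/D), 11 (S/P), 15 (H/I), 16 (Y/M).
That gives 6 mismatches out of 18 aligned sites, so the Hamming distance is 6.

6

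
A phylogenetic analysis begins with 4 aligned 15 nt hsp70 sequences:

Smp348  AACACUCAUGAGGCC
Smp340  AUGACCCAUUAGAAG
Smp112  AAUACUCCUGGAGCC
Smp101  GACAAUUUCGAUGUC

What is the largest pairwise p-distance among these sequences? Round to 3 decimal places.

Pairwise Hamming distances:
  Smp348 vs Smp340: 7
  Smp348 vs Smp112: 4
  Smp348 vs Smp101: 7
  Smp340 vs Smp112: 10
  Smp340 vs Smp101: 13
  Smp112 vs Smp101: 9
The largest is 13 mismatches, between Smp340 and Smp101; p = 13/15 = 0.867.

0.867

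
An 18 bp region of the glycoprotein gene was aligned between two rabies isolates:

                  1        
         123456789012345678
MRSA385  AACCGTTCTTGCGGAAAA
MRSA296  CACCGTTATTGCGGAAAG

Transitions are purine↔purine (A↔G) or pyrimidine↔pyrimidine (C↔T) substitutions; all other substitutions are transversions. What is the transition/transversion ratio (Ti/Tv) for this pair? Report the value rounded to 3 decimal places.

Mismatches occur at site 1 (A↔C, transversion), site 8 (C↔A, transversion), site 18 (A↔G, transition).
Of the 3 differences, 1 transition and 2 transversions, so Ti/Tv = 1/2 = 0.500.

0.500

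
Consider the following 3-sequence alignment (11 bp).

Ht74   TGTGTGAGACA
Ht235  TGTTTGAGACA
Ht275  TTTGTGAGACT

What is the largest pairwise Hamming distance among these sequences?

3

Pairwise Hamming distances:
  Ht74 vs Ht235: 1
  Ht74 vs Ht275: 2
  Ht235 vs Ht275: 3
The largest is 3, between Ht235 and Ht275.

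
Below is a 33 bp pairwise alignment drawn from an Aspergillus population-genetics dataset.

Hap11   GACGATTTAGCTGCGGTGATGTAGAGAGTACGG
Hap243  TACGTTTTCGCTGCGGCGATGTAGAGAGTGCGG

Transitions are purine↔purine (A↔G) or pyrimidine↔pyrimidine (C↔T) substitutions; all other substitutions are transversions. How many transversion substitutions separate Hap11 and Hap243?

3

The sequences differ at positions 1 (G/T, transversion), 5 (A/T, transversion), 9 (A/C, transversion), 17 (T/C, transition), 30 (A/G, transition).
Of the 5 differences, 2 transitions and 3 transversions, so the answer is 3.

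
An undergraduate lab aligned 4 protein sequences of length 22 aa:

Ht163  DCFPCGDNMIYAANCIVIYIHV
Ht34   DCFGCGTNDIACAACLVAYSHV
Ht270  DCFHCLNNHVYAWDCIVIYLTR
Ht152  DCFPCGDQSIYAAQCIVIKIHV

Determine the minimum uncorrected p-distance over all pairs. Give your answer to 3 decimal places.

0.182

Pairwise Hamming distances:
  Ht163 vs Ht34: 9
  Ht163 vs Ht270: 10
  Ht163 vs Ht152: 4
  Ht34 vs Ht270: 14
  Ht34 vs Ht152: 11
  Ht270 vs Ht152: 12
The smallest is 4 mismatches, between Ht163 and Ht152; p = 4/22 = 0.182.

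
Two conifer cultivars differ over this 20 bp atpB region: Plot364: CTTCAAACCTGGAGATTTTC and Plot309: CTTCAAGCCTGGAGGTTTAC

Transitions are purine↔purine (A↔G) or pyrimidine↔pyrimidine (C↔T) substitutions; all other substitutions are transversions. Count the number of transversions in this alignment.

Mismatches occur at site 7 (A↔G, transition), site 15 (A↔G, transition), site 19 (T↔A, transversion).
Of the 3 differences, 2 transitions and 1 transversion, so the answer is 1.

1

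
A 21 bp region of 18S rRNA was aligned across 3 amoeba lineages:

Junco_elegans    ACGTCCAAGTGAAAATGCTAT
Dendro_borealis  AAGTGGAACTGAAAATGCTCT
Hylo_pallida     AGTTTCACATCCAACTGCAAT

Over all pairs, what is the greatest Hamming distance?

11

Pairwise Hamming distances:
  Junco_elegans vs Dendro_borealis: 5
  Junco_elegans vs Hylo_pallida: 9
  Dendro_borealis vs Hylo_pallida: 11
The largest is 11, between Dendro_borealis and Hylo_pallida.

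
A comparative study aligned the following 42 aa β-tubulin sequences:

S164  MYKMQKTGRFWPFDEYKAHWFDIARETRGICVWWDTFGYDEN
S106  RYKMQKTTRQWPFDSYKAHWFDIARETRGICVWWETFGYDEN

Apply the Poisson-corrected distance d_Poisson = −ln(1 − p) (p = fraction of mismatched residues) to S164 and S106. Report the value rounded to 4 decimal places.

Mismatches occur at site 1 (M→R), site 8 (G→T), site 10 (F→Q), site 15 (E→S), site 35 (D→E).
p = 5/42 = 0.119048.
d = −ln(1 − 0.119048) = −ln(0.880952) = 0.1268.

0.1268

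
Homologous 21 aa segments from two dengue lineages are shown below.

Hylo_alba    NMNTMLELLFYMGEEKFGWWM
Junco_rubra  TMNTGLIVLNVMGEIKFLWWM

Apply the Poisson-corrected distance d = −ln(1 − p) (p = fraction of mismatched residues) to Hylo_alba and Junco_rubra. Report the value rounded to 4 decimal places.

The sequences differ at positions 1 (N/T), 5 (M/G), 7 (E/I), 8 (L/V), 10 (F/N), 11 (Y/V), 15 (E/I), 18 (G/L).
p = 8/21 = 0.380952.
d = −ln(1 − 0.380952) = −ln(0.619048) = 0.4796.

0.4796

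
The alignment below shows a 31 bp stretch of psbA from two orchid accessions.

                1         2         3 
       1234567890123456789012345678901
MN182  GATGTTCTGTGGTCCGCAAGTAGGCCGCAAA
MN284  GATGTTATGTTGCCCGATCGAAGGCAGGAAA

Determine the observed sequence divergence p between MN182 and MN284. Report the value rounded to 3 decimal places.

0.290

Differing sites — 7:C/A; 11:G/T; 13:T/C; 17:C/A; 18:A/T; 19:A/C; 21:T/A; 26:C/A; 28:C/G.
There are 9 differences over 31 sites, so p = 9/31 = 0.290.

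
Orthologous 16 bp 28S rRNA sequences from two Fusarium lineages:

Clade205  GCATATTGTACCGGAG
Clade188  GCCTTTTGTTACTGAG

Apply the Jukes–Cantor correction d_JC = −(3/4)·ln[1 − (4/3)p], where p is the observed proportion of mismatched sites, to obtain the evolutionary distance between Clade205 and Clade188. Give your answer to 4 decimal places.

0.4042

Differing sites — 3:A/C; 5:A/T; 10:A/T; 11:C/A; 13:G/T.
p = 5/16 = 0.312500.
d = −0.75 · ln(1 − (4/3)·0.312500) = −0.75 · ln(0.583333) = −0.75 · (-0.538997) = 0.4042.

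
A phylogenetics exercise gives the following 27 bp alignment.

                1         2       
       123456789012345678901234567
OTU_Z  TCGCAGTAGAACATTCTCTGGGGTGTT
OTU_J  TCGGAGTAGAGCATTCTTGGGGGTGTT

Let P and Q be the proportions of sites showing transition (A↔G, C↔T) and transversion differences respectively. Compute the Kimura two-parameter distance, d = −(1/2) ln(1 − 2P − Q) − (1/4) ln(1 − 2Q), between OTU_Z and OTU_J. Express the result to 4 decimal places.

0.1657

Differing sites — 4:C/G (Tv); 11:A/G (Ti); 18:C/T (Ti); 19:T/G (Tv).
Of the 4 differences, 2 transitions and 2 transversions over 27 sites: P = 2/27 = 0.074074, Q = 2/27 = 0.074074.
d = −0.5·ln(0.777778) − 0.25·ln(0.851852) = −0.5·(-0.251314) − 0.25·(-0.160342) = 0.1657.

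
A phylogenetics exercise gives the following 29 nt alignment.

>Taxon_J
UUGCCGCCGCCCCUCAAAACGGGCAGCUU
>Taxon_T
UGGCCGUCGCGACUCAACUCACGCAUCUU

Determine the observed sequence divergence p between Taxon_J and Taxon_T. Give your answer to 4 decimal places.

0.3103

Differing sites — 2:U/G; 7:C/U; 11:C/G; 12:C/A; 18:A/C; 19:A/U; 21:G/A; 22:G/C; 26:G/U.
There are 9 differences over 29 sites, so p = 9/29 = 0.3103.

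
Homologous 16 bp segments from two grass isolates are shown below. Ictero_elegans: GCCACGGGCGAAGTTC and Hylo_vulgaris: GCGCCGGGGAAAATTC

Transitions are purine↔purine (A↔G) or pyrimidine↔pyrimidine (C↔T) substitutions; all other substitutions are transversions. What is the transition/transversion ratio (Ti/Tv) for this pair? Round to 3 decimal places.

0.667

Differing sites — 3:C/G (Tv); 4:A/C (Tv); 9:C/G (Tv); 10:G/A (Ti); 13:G/A (Ti).
Of the 5 differences, 2 transitions and 3 transversions, so Ti/Tv = 2/3 = 0.667.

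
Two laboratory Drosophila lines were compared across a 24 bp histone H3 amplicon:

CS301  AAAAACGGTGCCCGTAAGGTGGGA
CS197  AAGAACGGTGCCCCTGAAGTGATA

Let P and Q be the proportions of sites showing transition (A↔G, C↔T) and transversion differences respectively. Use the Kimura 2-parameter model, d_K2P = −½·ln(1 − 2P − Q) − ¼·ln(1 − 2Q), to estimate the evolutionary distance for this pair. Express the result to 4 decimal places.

Mismatches occur at site 3 (A/G, transition), site 14 (G/C, transversion), site 16 (A/G, transition), site 18 (G/A, transition), site 22 (G/A, transition), site 23 (G/T, transversion).
Of the 6 differences, 4 transitions and 2 transversions over 24 sites: P = 4/24 = 0.166667, Q = 2/24 = 0.083333.
d = −0.5·ln(0.583333) − 0.25·ln(0.833334) = −0.5·(-0.538997) − 0.25·(-0.182321) = 0.3151.

0.3151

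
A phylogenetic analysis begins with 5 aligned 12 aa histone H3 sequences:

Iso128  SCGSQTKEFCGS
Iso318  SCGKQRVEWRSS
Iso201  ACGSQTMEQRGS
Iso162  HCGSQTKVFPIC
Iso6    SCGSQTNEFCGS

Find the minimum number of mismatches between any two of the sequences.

Pairwise Hamming distances:
  Iso128 vs Iso318: 6
  Iso128 vs Iso201: 4
  Iso128 vs Iso162: 5
  Iso128 vs Iso6: 1
  Iso318 vs Iso201: 6
  Iso318 vs Iso162: 9
  Iso318 vs Iso6: 6
  Iso201 vs Iso162: 7
  Iso201 vs Iso6: 4
  Iso162 vs Iso6: 6
The smallest is 1, between Iso128 and Iso6.

1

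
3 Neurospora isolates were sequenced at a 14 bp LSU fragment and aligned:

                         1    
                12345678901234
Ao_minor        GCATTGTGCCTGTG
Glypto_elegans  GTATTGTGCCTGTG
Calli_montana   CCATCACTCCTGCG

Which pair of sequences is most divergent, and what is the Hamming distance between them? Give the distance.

7

Pairwise Hamming distances:
  Ao_minor vs Glypto_elegans: 1
  Ao_minor vs Calli_montana: 6
  Glypto_elegans vs Calli_montana: 7
The largest is 7, between Glypto_elegans and Calli_montana.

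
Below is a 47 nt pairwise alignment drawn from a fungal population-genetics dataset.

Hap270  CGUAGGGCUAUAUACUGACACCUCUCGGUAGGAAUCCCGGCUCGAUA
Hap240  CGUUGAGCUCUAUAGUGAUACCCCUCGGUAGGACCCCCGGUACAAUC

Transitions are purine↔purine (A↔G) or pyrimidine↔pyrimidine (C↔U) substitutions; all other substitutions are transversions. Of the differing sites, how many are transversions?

6

Differing sites — 4:A/U (Tv); 6:G/A (Ti); 10:A/C (Tv); 15:C/G (Tv); 19:C/U (Ti); 23:U/C (Ti); 34:A/C (Tv); 35:U/C (Ti); 41:C/U (Ti); 42:U/A (Tv); 44:G/A (Ti); 47:A/C (Tv).
Of the 12 differences, 6 transitions and 6 transversions, so the answer is 6.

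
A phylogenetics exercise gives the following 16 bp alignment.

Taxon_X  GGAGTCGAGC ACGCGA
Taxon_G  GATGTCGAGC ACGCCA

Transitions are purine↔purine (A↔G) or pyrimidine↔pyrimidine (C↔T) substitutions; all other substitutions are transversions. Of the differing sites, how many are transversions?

2

The sequences differ at positions 2 (G/A, transition), 3 (A/T, transversion), 15 (G/C, transversion).
Of the 3 differences, 1 transition and 2 transversions, so the answer is 2.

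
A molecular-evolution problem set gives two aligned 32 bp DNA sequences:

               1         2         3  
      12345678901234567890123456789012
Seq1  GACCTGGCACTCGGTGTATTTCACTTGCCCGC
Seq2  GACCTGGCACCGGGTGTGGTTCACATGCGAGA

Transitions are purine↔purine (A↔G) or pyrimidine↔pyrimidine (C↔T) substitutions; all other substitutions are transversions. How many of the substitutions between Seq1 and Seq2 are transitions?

2

Differing sites — 11:T/C (Ti); 12:C/G (Tv); 18:A/G (Ti); 19:T/G (Tv); 25:T/A (Tv); 29:C/G (Tv); 30:C/A (Tv); 32:C/A (Tv).
Of the 8 differences, 2 transitions and 6 transversions, so the answer is 2.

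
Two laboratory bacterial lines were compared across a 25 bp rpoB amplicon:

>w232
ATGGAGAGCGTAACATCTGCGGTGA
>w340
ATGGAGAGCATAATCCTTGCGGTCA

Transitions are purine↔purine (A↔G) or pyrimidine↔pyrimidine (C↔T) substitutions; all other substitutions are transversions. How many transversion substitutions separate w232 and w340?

Differing sites — 10:G/A (Ti); 14:C/T (Ti); 15:A/C (Tv); 16:T/C (Ti); 17:C/T (Ti); 24:G/C (Tv).
Of the 6 differences, 4 transitions and 2 transversions, so the answer is 2.

2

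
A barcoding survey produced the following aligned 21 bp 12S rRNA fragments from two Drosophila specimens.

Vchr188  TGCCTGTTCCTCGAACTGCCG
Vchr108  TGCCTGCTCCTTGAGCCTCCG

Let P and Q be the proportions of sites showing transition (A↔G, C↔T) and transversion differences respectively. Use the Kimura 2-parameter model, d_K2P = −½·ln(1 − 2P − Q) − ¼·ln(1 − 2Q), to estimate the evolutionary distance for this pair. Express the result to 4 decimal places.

0.3048

The sequences differ at positions 7 (T/C, transition), 12 (C/T, transition), 15 (A/G, transition), 17 (T/C, transition), 18 (G/T, transversion).
Of the 5 differences, 4 transitions and 1 transversion over 21 sites: P = 4/21 = 0.190476, Q = 1/21 = 0.047619.
d = −0.5·ln(0.571429) − 0.25·ln(0.904762) = −0.5·(-0.559615) − 0.25·(-0.100083) = 0.3048.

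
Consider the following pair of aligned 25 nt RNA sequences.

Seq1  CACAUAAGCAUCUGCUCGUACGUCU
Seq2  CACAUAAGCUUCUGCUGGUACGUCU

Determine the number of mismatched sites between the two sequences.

Differing sites — 10:A/U; 17:C/G.
That gives 2 mismatches out of 25 aligned sites, so the Hamming distance is 2.

2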